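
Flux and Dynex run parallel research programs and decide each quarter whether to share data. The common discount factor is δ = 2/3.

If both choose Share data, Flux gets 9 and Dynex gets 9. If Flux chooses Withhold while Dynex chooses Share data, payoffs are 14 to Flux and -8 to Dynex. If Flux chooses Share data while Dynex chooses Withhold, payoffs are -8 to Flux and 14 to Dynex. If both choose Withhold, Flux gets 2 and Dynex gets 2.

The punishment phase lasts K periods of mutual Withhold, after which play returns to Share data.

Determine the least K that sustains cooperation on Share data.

No profitable deviation requires (9−2)(δ+…+δ^K) ≥ 14−9, i.e. δ+…+δ^K ≥ 5/7 ≈ 0.7143.
With δ = 2/3, the partial sums are K=1: 0.6667, K=2: 1.1111.
K = 2 is the first length at which the sum reaches 0.7143.

2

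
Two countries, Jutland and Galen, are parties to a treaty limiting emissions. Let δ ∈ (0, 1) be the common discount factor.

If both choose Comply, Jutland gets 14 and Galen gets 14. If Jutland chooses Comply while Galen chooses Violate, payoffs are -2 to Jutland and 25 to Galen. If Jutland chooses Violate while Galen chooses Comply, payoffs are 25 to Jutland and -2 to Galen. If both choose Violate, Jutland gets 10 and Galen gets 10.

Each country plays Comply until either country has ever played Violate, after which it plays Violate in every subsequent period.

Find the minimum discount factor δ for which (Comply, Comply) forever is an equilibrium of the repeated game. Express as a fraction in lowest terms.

11/15

Under grim trigger the critical discount factor is (T−C)/(T−P) with T = 25, C = 14, P = 10.
δ* = (25−14)/(25−10) = 11/15.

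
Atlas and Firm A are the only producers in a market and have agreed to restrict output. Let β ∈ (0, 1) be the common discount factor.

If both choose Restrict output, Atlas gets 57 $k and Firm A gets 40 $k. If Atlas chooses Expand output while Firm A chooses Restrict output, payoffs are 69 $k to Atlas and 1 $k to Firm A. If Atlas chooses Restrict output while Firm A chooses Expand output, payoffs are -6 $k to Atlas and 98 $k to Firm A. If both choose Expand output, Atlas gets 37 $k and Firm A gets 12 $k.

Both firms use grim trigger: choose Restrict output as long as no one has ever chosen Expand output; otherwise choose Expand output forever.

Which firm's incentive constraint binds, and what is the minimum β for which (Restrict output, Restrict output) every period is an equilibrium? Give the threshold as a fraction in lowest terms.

Firm A; β ≥ 29/43

Atlas's threshold: (69−57)/(69−37) = 3/8.
Firm A's threshold: (98−40)/(98−12) = 29/43.
3/8 < 29/43, so Firm A binds and β* = 29/43.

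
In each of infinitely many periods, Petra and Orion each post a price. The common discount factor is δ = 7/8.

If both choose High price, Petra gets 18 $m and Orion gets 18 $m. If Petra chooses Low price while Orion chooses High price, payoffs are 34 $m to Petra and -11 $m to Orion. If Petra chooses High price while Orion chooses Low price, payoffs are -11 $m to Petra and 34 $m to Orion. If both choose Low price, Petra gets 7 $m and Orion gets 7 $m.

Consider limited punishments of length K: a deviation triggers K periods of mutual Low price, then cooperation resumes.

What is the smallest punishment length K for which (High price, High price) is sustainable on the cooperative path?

Need Σ_{k=1}^{K} δ^k ≥ (34−18)/(18−7) = 1.4545 at δ = 7/8.
At K = 1 the sum is 0.8750 < 1.4545; at K = 2 it is 1.6406 ≥ 1.4545.
So the minimum punishment length is K = 2.

2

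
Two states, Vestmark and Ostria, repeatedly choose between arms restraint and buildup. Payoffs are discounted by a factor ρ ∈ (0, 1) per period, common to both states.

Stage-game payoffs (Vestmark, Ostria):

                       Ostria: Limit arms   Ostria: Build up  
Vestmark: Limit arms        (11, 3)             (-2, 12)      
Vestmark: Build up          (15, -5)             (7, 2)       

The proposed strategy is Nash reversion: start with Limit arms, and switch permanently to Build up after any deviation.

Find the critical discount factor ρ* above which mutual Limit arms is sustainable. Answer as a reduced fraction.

Vestmark: cooperation gives 11 each period; deviation gives 15 once then 7 forever.
  11/(1−ρ) ≥ 15 + 7ρ/(1−ρ) ⇒ ρ ≥ 4/8 = 1/2.
Ostria: cooperation gives 3 each period; deviation gives 12 once then 2 forever.
  ρ ≥ 9/10.
Both must hold, so the binding constraint is Ostria's: ρ ≥ 9/10.

9/10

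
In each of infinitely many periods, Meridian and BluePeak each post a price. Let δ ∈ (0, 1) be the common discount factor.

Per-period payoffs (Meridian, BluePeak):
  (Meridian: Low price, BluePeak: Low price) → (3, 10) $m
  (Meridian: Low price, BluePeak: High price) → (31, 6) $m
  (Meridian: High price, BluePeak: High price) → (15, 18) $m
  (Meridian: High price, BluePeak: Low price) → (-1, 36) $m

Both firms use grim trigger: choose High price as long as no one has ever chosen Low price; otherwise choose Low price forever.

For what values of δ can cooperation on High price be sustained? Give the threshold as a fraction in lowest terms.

Meridian: cooperation gives 15 each period; deviation gives 31 once then 3 forever.
  15/(1−δ) ≥ 31 + 3δ/(1−δ) ⇒ δ ≥ 16/28 = 4/7.
BluePeak: cooperation gives 18 each period; deviation gives 36 once then 10 forever.
  δ ≥ 18/26 = 9/13.
Both must hold, so the binding constraint is BluePeak's: δ ≥ 9/13.

9/13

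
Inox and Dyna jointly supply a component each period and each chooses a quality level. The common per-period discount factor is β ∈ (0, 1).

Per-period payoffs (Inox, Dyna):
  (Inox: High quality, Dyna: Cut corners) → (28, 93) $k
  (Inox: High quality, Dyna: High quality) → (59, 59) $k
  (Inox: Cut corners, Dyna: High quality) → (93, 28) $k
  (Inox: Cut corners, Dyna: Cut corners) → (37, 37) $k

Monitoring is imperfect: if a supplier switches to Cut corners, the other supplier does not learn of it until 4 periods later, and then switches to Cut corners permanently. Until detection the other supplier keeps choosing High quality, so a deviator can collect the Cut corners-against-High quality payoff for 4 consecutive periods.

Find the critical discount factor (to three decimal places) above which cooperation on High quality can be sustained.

A deviator earns 93 for 4 periods, then 37 forever; cooperating earns 59 forever. Multiplying the IC by (1−β):
59 ≥ 93(1−β^4) + 37β^4, so 56·β^4 ≥ 34 and β^4 ≥ 17/28.
β ≥ (17/28)^(1/4) ≈ 0.883.

0.883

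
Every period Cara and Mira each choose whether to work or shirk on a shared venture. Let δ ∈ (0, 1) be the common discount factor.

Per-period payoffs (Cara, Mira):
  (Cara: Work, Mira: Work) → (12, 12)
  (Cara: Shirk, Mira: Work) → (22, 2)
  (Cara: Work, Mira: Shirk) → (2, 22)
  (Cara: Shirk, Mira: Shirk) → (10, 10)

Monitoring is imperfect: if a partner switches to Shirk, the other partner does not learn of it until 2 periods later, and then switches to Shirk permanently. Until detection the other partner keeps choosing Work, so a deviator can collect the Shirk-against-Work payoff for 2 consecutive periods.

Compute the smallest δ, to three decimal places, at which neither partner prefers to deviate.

The best deviation is to choose Shirk for all 2 undetected periods, earning 22 each, then 10 forever once detected.
Deviation value: 22(1−δ^2)/(1−δ) + 10δ^2/(1−δ); cooperation value: 12/(1−δ).
IC: 12 ≥ 22(1−δ^2) + 10δ^2 = 22 − 12δ^2.
So δ^2 ≥ 10/12 = 5/6, giving δ ≥ (5/6)^(1/2) ≈ 0.913.

0.913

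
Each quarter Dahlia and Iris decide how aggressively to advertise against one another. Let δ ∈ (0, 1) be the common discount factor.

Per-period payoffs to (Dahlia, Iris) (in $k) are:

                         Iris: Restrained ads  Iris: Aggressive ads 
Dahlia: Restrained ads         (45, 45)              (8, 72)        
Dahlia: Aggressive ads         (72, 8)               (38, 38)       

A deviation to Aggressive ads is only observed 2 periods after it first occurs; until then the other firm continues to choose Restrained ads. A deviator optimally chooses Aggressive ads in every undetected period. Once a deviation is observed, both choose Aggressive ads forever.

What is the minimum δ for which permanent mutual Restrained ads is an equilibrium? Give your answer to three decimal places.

0.891

A deviator earns 72 for 2 periods, then 38 forever; cooperating earns 45 forever. Multiplying the IC by (1−δ):
45 ≥ 72(1−δ^2) + 38δ^2, so 34·δ^2 ≥ 27 and δ^2 ≥ 27/34.
δ ≥ (27/34)^(1/2) ≈ 0.891.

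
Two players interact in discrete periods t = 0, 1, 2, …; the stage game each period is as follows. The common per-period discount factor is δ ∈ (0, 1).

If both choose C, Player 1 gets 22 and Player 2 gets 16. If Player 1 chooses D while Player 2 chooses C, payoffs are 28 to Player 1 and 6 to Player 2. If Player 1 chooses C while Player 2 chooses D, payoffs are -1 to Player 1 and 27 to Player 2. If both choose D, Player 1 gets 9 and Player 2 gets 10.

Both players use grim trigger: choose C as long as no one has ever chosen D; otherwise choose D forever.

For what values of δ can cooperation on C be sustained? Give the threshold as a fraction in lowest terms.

For Player 1: deviation gain 28−22 = 6, per-period punishment loss 22−9 = 13. IC gives δ ≥ 6/19.
For Player 2: gain 11, loss 6 per period, so δ ≥ 11/17.
The tighter constraint is Player 2's, so cooperation needs δ ≥ 11/17.

11/17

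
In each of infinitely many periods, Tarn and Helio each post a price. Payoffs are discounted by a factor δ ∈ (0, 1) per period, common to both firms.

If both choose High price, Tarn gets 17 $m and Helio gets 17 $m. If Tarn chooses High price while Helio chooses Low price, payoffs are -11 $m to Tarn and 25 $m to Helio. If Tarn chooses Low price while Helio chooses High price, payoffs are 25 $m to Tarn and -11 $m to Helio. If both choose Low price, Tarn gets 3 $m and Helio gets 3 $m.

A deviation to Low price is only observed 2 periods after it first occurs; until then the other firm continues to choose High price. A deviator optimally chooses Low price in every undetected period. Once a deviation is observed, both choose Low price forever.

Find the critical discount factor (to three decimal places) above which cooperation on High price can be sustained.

0.603

The best deviation is to choose Low price for all 2 undetected periods, earning 25 each, then 3 forever once detected.
Deviation value: 25(1−δ^2)/(1−δ) + 3δ^2/(1−δ); cooperation value: 17/(1−δ).
IC: 17 ≥ 25(1−δ^2) + 3δ^2 = 25 − 22δ^2.
So δ^2 ≥ 8/22 = 4/11, giving δ ≥ (4/11)^(1/2) ≈ 0.603.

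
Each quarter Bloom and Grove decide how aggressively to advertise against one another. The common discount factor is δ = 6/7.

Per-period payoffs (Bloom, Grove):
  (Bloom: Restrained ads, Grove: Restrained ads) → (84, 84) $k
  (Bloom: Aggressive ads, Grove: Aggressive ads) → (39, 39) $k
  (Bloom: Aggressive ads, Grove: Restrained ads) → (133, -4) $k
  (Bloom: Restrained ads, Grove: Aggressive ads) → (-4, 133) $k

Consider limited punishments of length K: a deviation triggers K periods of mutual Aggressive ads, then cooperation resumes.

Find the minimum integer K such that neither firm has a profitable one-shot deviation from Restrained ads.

Need Σ_{k=1}^{K} δ^k ≥ (133−84)/(84−39) = 1.0889 at δ = 6/7.
At K = 1 the sum is 0.8571 < 1.0889; at K = 2 it is 1.5918 ≥ 1.0889.
So the minimum punishment length is K = 2.

2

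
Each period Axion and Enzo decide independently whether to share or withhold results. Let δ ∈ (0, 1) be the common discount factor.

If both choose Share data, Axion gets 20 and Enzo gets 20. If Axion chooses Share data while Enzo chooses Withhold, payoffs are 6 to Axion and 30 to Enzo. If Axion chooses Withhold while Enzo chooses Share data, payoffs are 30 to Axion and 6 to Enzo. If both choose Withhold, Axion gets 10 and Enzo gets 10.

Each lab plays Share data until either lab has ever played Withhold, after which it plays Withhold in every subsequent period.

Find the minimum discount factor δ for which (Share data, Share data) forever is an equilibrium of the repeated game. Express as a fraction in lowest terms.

20/(1−δ) ≥ 30 + 10δ/(1−δ)
20 ≥ 30 − 20δ
δ ≥ 10/20 = 1/2.

1/2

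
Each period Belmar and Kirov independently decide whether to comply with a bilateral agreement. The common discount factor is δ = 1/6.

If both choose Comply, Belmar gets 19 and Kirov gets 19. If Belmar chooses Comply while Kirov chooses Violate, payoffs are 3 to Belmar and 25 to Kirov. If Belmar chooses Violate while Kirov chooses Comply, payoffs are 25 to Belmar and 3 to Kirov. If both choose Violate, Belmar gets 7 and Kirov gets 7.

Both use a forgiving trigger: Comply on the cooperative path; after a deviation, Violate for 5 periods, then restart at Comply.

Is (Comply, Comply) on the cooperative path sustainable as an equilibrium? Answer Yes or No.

Comparing payoff streams over the 6 periods until play realigns: cooperate → 19(1+δ+…+δ^5); deviate → 25 + 7(δ+…+δ^5).
Cooperation is sustained iff (19−7)(δ+…+δ^5) ≥ 25−19.
δ+…+δ^5 = 1/6·(1−(1/6)^5)/(1−1/6) = 0.2000, and (25−19)/(19−7) = 0.5000.
0.2000 < 0.5000, so cooperation is not sustainable.

No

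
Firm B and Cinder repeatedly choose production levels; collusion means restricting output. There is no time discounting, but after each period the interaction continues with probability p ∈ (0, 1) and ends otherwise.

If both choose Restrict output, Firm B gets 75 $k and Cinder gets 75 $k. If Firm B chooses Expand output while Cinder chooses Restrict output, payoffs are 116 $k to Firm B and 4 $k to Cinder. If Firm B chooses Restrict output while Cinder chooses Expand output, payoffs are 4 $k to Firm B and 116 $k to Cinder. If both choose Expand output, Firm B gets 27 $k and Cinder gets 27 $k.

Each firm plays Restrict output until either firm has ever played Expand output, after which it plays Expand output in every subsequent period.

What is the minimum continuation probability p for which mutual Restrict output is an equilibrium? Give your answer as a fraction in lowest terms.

41/89

Expected cooperation value is 75 + p·75 + p²·75 + … = 75/(1−p); deviation gives 116 + p·27/(1−p).
75 ≥ 116(1−p) + 27p ⇒ 89p ≥ 41 ⇒ p ≥ 41/89.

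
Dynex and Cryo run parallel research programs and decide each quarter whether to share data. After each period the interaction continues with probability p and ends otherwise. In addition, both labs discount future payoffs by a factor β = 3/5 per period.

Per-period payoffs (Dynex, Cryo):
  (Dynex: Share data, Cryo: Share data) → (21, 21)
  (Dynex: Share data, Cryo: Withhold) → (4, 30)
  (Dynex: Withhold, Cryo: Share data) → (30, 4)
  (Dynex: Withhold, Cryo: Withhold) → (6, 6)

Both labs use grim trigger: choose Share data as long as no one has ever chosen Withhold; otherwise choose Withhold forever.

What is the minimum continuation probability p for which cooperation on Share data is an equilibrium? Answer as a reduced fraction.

5/8

Expected continuation weight on next period's payoff is β·p = 3/5·p, which plays the role of the discount factor.
Cooperation requires 3/5·p ≥ (30−21)/(30−6) = 3/8, hence p ≥ 5/8.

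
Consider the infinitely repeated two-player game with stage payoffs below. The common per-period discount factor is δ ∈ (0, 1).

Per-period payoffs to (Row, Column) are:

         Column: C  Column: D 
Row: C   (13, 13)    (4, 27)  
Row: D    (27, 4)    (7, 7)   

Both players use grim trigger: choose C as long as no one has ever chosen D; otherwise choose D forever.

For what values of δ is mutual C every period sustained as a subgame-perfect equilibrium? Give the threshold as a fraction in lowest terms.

One-period gain from deviating is 27 − 13 = 14. The loss is 13 − 7 = 6 in every subsequent period, with present value 6·δ/(1−δ).
Deviation is unprofitable when 6·δ/(1−δ) ≥ 14, i.e. δ/(1−δ) ≥ 7/3.
Equivalently δ ≥ 14/(14+6) = 7/10.

7/10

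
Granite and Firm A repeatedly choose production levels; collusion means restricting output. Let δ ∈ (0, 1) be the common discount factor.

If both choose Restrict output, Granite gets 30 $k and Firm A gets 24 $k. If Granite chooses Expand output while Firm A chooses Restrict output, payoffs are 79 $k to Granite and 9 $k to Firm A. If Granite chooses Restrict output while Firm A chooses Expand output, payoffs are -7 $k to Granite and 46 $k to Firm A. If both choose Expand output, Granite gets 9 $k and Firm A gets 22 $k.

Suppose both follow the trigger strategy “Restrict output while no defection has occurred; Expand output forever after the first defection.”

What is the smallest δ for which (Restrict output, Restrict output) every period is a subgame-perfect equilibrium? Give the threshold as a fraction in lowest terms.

11/12

Granite's threshold: (79−30)/(79−9) = 7/10.
Firm A's threshold: (46−24)/(46−22) = 11/12.
7/10 < 11/12, so Firm A binds and δ* = 11/12.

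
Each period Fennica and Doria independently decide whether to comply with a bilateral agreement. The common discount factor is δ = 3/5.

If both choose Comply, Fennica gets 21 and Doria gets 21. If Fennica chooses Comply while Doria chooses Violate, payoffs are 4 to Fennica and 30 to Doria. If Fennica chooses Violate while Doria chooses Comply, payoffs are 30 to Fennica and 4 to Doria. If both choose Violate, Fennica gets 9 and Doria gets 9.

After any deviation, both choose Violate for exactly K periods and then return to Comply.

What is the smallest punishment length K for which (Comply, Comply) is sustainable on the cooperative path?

2

IC: δ(1−δ^K)/(1−δ) ≥ (30−21)/(21−9) = 3/4.
With δ = 3/5: need 1 − δ^K ≥ 3/4·(1−3/5)/(3/5), i.e. δ^K ≤ 0.5000.
Since (3/5)^1 = 0.6000 and (3/5)^2 = 0.3600, the smallest such K is 2.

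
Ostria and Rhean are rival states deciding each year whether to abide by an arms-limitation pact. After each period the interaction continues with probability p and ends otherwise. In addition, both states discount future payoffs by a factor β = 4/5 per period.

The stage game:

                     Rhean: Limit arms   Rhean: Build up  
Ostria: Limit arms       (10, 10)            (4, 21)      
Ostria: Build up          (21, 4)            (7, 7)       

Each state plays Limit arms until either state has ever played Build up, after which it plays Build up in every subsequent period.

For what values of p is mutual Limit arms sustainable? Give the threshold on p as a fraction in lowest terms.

55/56

With continuation probability p and discount β, the effective per-period discount factor is βp.
Grim-trigger IC: βp ≥ (21−10)/(21−7) = 11/14.
So p ≥ (11/14)/(4/5) = 55/56.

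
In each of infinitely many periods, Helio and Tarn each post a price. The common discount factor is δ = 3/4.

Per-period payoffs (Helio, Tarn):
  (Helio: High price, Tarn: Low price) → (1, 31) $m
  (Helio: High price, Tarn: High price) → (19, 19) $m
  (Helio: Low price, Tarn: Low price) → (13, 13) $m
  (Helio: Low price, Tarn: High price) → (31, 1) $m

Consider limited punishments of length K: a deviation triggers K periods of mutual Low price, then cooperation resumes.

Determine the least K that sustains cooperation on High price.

IC: δ(1−δ^K)/(1−δ) ≥ (31−19)/(19−13) = 2.
With δ = 3/4: need 1 − δ^K ≥ 2·(1−3/4)/(3/4), i.e. δ^K ≤ 0.3333.
Since (3/4)^3 = 0.4219 and (3/4)^4 = 0.3164, the smallest such K is 4.

4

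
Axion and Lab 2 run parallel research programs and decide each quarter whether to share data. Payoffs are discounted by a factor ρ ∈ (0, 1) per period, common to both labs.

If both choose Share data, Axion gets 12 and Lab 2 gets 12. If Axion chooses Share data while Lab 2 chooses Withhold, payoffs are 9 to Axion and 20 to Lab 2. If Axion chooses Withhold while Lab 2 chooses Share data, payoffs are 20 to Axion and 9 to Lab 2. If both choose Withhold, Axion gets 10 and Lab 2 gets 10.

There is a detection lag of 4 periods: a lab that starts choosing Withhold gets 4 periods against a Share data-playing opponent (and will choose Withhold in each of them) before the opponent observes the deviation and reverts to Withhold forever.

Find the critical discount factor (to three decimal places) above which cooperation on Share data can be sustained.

0.946

The best deviation is to choose Withhold for all 4 undetected periods, earning 20 each, then 10 forever once detected.
Deviation value: 20(1−ρ^4)/(1−ρ) + 10ρ^4/(1−ρ); cooperation value: 12/(1−ρ).
IC: 12 ≥ 20(1−ρ^4) + 10ρ^4 = 20 − 10ρ^4.
So ρ^4 ≥ 8/10 = 4/5, giving ρ ≥ (4/5)^(1/4) ≈ 0.946.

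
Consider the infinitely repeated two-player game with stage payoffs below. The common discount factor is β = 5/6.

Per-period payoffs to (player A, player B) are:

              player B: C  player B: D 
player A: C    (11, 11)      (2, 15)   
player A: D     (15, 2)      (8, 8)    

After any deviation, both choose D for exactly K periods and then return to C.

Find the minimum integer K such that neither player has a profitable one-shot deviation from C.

IC: β(1−β^K)/(1−β) ≥ (15−11)/(11−8) = 4/3.
With β = 5/6: need 1 − β^K ≥ 4/3·(1−5/6)/(5/6), i.e. β^K ≤ 0.7333.
Since (5/6)^1 = 0.8333 and (5/6)^2 = 0.6944, the smallest such K is 2.

2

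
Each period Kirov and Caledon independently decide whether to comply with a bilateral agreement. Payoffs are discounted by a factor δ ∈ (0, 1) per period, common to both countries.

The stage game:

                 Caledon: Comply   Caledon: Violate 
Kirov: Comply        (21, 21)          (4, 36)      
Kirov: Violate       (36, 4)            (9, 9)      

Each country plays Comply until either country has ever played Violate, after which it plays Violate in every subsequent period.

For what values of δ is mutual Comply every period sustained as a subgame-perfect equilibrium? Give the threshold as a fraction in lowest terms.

21/(1−δ) ≥ 36 + 9δ/(1−δ)
21 ≥ 36 − 27δ
δ ≥ 15/27 = 5/9.

5/9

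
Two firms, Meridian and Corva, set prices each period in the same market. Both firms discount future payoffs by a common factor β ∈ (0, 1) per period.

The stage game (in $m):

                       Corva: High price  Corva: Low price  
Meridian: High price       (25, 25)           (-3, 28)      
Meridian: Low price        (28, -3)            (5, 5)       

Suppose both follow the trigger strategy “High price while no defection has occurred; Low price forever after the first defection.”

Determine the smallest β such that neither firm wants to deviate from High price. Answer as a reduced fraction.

Under grim trigger the critical discount factor is (T−C)/(T−P) with T = 28, C = 25, P = 5.
β* = (28−25)/(28−5) = 3/23.

3/23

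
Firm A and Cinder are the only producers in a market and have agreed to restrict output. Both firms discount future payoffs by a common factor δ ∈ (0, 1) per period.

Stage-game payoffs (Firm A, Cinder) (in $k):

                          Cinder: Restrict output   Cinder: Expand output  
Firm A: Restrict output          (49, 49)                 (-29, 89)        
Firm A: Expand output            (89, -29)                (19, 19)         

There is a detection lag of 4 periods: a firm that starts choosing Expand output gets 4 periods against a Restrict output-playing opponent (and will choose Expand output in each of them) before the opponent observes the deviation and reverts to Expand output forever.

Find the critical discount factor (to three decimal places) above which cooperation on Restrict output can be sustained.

Deviating for the 4 undetected periods gains 89−49 = 40 per period over cooperation, then loses 49−19 = 30 per period forever once punishment starts.
Gain: 40(1 + δ + … + δ^3); loss: 30·δ^4/(1−δ).
No profitable deviation ⇔ 40(1−δ^4) ≤ 30·δ^4, i.e. δ^4 ≥ 40/(40+30) = 4/7.
Hence δ ≥ (4/7)^(1/4) ≈ 0.869.

0.869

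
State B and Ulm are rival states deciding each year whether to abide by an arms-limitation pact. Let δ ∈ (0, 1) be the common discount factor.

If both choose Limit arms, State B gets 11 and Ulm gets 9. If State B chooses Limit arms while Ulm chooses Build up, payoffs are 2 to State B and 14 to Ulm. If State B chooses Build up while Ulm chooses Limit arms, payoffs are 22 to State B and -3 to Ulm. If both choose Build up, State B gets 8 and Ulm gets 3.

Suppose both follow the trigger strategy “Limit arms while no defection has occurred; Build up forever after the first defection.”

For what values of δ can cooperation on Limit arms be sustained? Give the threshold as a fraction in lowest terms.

11/14

State B's threshold: (22−11)/(22−8) = 11/14.
Ulm's threshold: (14−9)/(14−3) = 5/11.
11/14 > 5/11, so State B binds and δ* = 11/14.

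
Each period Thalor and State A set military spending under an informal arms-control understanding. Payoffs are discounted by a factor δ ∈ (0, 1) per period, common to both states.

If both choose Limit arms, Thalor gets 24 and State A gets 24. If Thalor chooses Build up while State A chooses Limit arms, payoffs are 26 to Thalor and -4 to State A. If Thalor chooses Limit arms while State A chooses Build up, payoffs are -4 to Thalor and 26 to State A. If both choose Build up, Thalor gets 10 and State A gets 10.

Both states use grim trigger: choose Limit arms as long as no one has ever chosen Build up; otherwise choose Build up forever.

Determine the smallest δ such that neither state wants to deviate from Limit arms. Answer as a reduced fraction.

1/8

24/(1−δ) ≥ 26 + 10δ/(1−δ)
24 ≥ 26 − 16δ
δ ≥ 2/16 = 1/8.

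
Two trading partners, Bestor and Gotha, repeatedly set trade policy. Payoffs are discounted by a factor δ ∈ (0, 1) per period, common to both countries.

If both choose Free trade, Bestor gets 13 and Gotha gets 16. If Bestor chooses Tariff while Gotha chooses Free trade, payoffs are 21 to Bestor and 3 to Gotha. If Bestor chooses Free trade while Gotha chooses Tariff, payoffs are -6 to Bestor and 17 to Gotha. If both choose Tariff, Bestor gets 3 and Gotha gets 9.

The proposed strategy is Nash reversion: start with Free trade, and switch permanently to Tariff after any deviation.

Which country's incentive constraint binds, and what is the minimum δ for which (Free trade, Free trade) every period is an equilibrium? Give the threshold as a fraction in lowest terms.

Bestor; δ ≥ 4/9

Bestor's threshold: (21−13)/(21−3) = 4/9.
Gotha's threshold: (17−16)/(17−9) = 1/8.
4/9 > 1/8, so Bestor binds and δ* = 4/9.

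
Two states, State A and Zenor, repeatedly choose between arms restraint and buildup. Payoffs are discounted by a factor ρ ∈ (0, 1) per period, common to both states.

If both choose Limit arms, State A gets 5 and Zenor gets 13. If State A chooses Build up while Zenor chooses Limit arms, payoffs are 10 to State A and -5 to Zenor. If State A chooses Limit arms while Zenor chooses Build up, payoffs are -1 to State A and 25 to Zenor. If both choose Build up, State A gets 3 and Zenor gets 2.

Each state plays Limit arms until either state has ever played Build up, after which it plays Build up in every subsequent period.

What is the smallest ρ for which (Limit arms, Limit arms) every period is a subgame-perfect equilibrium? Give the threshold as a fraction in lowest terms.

5/7

State A's threshold: (10−5)/(10−3) = 5/7.
Zenor's threshold: (25−13)/(25−2) = 12/23.
5/7 > 12/23, so State A binds and ρ* = 5/7.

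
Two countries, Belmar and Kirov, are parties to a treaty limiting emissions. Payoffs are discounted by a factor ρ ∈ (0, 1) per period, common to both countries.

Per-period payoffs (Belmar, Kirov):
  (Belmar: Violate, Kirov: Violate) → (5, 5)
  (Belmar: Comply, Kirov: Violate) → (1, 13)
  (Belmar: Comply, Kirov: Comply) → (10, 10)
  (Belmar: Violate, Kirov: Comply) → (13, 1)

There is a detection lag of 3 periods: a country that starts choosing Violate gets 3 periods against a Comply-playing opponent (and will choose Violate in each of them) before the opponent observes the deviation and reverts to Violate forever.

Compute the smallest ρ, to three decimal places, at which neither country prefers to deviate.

0.721

A deviator earns 13 for 3 periods, then 5 forever; cooperating earns 10 forever. Multiplying the IC by (1−ρ):
10 ≥ 13(1−ρ^3) + 5ρ^3, so 8·ρ^3 ≥ 3 and ρ^3 ≥ 3/8.
ρ ≥ (3/8)^(1/3) ≈ 0.721.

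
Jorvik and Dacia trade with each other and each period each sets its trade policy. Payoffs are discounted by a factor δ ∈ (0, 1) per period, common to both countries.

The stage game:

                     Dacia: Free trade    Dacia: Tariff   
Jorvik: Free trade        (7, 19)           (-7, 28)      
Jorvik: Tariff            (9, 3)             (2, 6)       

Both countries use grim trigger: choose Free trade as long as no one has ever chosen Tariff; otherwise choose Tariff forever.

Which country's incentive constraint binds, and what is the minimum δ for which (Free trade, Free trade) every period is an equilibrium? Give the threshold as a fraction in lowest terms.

For Jorvik: deviation gain 9−7 = 2, per-period punishment loss 7−2 = 5. IC gives δ ≥ 2/7.
For Dacia: gain 9, loss 13 per period, so δ ≥ 9/22.
The tighter constraint is Dacia's, so cooperation needs δ ≥ 9/22.

Dacia; δ ≥ 9/22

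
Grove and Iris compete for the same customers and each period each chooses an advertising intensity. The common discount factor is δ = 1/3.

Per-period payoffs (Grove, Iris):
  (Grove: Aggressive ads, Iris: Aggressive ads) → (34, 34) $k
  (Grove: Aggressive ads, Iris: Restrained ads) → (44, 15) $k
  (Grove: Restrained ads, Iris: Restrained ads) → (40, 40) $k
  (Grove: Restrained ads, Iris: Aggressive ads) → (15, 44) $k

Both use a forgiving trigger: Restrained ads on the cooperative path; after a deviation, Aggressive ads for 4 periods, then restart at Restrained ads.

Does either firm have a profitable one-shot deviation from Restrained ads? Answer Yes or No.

Yes

Comparing payoff streams over the 5 periods until play realigns: cooperate → 40(1+δ+…+δ^4); deviate → 44 + 34(δ+…+δ^4).
Cooperation is sustained iff (40−34)(δ+…+δ^4) ≥ 44−40.
δ+…+δ^4 = 1/3·(1−(1/3)^4)/(1−1/3) = 0.4938, and (44−40)/(40−34) = 0.6667.
0.4938 < 0.6667, so cooperation is not sustainable.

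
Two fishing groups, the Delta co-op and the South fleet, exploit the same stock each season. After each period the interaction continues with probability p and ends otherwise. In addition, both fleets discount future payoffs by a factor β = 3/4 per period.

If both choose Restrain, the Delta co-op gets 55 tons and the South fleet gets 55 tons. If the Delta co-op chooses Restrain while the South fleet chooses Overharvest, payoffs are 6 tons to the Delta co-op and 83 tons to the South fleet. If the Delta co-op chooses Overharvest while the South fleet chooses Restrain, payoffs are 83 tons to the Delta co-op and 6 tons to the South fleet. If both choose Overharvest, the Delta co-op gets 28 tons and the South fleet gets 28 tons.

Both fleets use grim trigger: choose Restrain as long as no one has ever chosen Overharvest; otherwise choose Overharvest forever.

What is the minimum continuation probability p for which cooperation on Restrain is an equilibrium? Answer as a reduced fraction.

112/165

With continuation probability p and discount β, the effective per-period discount factor is βp.
Grim-trigger IC: βp ≥ (83−55)/(83−28) = 28/55.
So p ≥ (28/55)/(3/4) = 112/165.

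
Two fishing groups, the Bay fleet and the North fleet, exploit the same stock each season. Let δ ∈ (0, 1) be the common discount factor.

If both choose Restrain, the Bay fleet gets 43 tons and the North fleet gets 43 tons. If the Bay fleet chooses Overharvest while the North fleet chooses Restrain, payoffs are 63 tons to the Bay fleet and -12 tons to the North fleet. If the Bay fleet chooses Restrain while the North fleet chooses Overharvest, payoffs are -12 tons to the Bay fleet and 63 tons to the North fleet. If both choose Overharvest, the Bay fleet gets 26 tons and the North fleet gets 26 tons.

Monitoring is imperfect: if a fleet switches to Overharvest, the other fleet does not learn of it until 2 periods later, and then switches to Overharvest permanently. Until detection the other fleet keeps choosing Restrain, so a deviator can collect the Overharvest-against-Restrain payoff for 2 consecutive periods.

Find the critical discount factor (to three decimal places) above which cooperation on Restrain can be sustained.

Deviating for the 2 undetected periods gains 63−43 = 20 per period over cooperation, then loses 43−26 = 17 per period forever once punishment starts.
Gain: 20(1 + δ + … + δ^1); loss: 17·δ^2/(1−δ).
No profitable deviation ⇔ 20(1−δ^2) ≤ 17·δ^2, i.e. δ^2 ≥ 20/(20+17) = 20/37.
Hence δ ≥ (20/37)^(1/2) ≈ 0.735.

0.735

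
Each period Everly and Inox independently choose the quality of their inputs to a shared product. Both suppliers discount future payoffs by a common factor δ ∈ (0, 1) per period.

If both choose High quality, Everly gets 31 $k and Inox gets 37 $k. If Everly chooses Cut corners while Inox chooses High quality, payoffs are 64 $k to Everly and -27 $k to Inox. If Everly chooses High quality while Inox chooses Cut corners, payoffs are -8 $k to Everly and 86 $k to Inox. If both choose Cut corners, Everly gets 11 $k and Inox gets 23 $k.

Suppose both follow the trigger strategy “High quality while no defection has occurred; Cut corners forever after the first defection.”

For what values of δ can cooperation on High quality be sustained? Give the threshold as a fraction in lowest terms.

7/9

Everly's threshold: (64−31)/(64−11) = 33/53.
Inox's threshold: (86−37)/(86−23) = 7/9.
33/53 < 7/9, so Inox binds and δ* = 7/9.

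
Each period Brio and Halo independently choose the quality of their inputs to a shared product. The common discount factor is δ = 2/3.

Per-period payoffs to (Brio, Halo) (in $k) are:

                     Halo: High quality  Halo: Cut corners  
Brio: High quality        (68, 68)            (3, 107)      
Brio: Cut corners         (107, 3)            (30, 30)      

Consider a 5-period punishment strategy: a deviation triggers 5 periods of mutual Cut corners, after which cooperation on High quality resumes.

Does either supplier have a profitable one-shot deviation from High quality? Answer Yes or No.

No

Comparing payoff streams over the 6 periods until play realigns: cooperate → 68(1+δ+…+δ^5); deviate → 107 + 30(δ+…+δ^5).
Cooperation is sustained iff (68−30)(δ+…+δ^5) ≥ 107−68.
δ+…+δ^5 = 2/3·(1−(2/3)^5)/(1−2/3) = 1.7366, and (107−68)/(68−30) = 1.0263.
1.7366 ≥ 1.0263, so cooperation is sustainable.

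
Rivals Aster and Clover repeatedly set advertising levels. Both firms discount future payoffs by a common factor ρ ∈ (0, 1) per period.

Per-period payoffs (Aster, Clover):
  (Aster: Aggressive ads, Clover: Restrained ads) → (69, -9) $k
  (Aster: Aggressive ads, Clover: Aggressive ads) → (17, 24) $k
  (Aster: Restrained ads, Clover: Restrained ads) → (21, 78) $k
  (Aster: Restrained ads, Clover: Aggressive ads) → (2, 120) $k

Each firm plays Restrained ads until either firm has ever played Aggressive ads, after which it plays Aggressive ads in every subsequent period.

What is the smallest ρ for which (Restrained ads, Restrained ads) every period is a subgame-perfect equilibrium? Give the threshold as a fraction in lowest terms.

For Aster: deviation gain 69−21 = 48, per-period punishment loss 21−17 = 4. IC gives ρ ≥ 48/52 = 12/13.
For Clover: gain 42, loss 54 per period, so ρ ≥ 42/96 = 7/16.
The tighter constraint is Aster's, so cooperation needs ρ ≥ 12/13.

12/13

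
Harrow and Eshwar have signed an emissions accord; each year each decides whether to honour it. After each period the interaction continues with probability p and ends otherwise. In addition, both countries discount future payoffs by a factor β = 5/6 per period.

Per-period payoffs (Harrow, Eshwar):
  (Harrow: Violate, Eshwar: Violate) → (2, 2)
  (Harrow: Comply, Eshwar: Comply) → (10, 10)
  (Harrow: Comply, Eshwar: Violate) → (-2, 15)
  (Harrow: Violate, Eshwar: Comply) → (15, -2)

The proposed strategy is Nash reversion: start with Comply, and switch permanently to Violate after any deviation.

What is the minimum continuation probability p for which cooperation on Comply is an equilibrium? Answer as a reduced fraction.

6/13

With continuation probability p and discount β, the effective per-period discount factor is βp.
Grim-trigger IC: βp ≥ (15−10)/(15−2) = 5/13.
So p ≥ (5/13)/(5/6) = 6/13.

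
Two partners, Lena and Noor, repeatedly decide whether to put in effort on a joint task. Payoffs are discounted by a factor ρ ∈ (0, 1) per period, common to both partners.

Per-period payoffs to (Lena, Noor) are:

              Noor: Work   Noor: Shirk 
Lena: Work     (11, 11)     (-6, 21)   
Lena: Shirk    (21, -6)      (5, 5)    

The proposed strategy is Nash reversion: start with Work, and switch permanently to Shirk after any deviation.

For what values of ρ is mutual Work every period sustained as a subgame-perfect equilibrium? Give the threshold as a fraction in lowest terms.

5/8

Cooperation forever yields 11 each period: 11/(1−ρ).
Deviating yields 21 once, then 5 forever: 21 + 5ρ/(1−ρ).
No profitable deviation requires 11/(1−ρ) ≥ 21 + 5ρ/(1−ρ).
Multiplying by (1−ρ): 11 ≥ 21(1−ρ) + 5ρ = 21 − 16ρ.
So 16ρ ≥ 10, i.e. ρ ≥ 10/16 = 5/8.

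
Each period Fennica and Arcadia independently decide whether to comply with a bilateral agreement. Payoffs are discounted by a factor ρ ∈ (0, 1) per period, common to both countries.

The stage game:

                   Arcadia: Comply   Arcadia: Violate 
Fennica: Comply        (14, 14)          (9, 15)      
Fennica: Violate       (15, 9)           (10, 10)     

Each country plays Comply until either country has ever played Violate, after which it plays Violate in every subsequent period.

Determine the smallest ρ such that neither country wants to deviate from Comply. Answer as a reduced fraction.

Cooperation forever yields 14 each period: 14/(1−ρ).
Deviating yields 15 once, then 10 forever: 15 + 10ρ/(1−ρ).
No profitable deviation requires 14/(1−ρ) ≥ 15 + 10ρ/(1−ρ).
Multiplying by (1−ρ): 14 ≥ 15(1−ρ) + 10ρ = 15 − 5ρ.
So 5ρ ≥ 1, i.e. ρ ≥ 1/5.

1/5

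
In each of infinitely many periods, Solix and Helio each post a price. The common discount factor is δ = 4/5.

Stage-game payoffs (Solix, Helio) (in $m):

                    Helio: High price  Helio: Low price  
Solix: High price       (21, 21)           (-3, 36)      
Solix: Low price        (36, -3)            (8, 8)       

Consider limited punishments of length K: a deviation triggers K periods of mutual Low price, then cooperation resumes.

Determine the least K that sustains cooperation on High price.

Need Σ_{k=1}^{K} δ^k ≥ (36−21)/(21−8) = 1.1538 at δ = 4/5.
At K = 1 the sum is 0.8000 < 1.1538; at K = 2 it is 1.4400 ≥ 1.1538.
So the minimum punishment length is K = 2.

2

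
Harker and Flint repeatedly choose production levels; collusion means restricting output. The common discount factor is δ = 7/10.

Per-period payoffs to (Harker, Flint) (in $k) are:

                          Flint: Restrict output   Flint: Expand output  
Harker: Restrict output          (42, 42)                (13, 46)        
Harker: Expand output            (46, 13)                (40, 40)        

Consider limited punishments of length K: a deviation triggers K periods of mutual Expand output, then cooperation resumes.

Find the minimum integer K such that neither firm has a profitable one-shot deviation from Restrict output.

6

Need Σ_{k=1}^{K} δ^k ≥ (46−42)/(42−40) = 2.0000 at δ = 7/10.
At K = 5 the sum is 1.9412 < 2.0000; at K = 6 it is 2.0588 ≥ 2.0000.
So the minimum punishment length is K = 6.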